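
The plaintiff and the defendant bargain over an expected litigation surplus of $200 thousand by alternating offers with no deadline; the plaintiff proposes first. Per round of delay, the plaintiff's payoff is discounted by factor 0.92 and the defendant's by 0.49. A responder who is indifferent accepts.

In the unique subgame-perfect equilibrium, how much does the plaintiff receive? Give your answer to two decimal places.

185.72

In a stationary SPE each proposer offers the other exactly their discounted continuation value.
If the plaintiff keeps x when proposing and the defendant keeps y when proposing, then x = 200 − 0.49y and y = 200 − 0.92x.
Solving: x = 200(1 − 0.49) / (1 − 0.92·0.49) = 102 / 0.5492 ≈ 185.7247.
The defendant gets 200 − 185.7247 ≈ 14.2753.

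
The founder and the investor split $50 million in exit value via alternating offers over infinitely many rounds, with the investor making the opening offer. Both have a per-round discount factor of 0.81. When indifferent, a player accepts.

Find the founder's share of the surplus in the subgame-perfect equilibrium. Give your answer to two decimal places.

22.38

Let x be the investor's share when the investor proposes and y be the founder's share when the founder proposes.
The founder accepts iff offered ≥ 0.81·y, so x = 50 − 0.81y. Symmetrically y = 50 − 0.81x.
Substituting: x = 50 − 0.81(50 − 0.81x), giving x(1 − 0.81·0.81) = 50(1 − 0.81).
So x = 50 × 0.19 / 0.3439 ≈ 27.6243, and the founder receives 50 − x ≈ 22.3757.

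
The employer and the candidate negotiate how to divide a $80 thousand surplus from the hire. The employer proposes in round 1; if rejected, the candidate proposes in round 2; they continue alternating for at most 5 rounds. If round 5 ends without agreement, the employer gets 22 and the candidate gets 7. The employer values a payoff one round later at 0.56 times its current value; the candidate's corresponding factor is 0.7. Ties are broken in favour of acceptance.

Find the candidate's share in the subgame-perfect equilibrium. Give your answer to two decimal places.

35.37

Round 5 (the employer proposes): the candidate gets 7 if talks fail, so the employer offers 7 and keeps 73.
Round 4 (the candidate proposes): the employer can get 73 next round, worth 0.56 × 73 = 40.88 now. The candidate offers 40.88 and keeps 80 − 40.88 = 39.12.
Round 3 (the employer proposes): the candidate can get 39.12 next round, worth 0.7 × 39.12 = 27.384 now; the employer offers that and keeps 52.616.
Round 2 (the candidate proposes): the employer can get 52.616 next round, worth 0.56 × 52.616 = 29.46496 now. The candidate offers 29.46496 and keeps 80 − 29.46496 = 50.53504.
Round 1 (the employer proposes): the candidate can get 50.53504 next round, worth 0.7 × 50.53504 = 35.374528 now, so the employer offers 35.374528, keeping 44.625472.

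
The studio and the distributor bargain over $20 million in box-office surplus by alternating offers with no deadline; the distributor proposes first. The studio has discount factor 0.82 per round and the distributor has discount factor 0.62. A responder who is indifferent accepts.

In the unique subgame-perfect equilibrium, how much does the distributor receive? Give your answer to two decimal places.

When the distributor proposes, the studio accepts any offer worth at least 0.82 times what the studio would get by proposing next round; and vice versa.
This gives x = 20 − 0.82y and y = 20 − 0.62x, where x and y are each side's share when it proposes.
Hence (1 − 0.82·0.62)x = 20(1 − 0.82), i.e. 0.4916·x = 3.6.
x ≈ 7.3230; the studio's share is 20 − x ≈ 12.6770.

7.32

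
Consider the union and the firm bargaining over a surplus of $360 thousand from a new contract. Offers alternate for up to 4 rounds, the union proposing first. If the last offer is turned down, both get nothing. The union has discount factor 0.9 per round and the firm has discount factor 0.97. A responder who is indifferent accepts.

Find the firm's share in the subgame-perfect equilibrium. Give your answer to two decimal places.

Round 4 (the firm proposes): rejection yields 0 for the union; the firm offers 0 and keeps 360.
Round 3 (the union proposes): the firm can get 360 next round, worth 0.97 × 360 = 349.2 now. The union offers 349.2 and keeps 360 − 349.2 = 10.8.
Round 2 (the firm proposes): the union can get 10.8 next round, worth 0.9 × 10.8 = 9.72 now; the firm offers that and keeps 350.28.
Round 1 (the union proposes): the firm can get 350.28 next round, worth 0.97 × 350.28 = 339.7716 now, so the union offers 339.7716, keeping 20.2284.

339.77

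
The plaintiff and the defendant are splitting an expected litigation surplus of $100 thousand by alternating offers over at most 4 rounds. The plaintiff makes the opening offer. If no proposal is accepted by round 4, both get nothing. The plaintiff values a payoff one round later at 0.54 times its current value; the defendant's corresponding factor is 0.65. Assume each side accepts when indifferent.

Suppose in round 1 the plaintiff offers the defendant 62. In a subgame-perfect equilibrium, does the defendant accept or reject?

Accept

Work out the defendant's continuation value if the offer is rejected.
Round 4 (the defendant proposes): the plaintiff will accept anything ≥ 0, so the defendant offers 0 and keeps 100.
Round 3 (the plaintiff proposes): the defendant can get 100 next round, worth 0.65 × 100 = 65 now. The plaintiff offers 65 and keeps 100 − 65 = 35.
Round 2 (the defendant proposes): the plaintiff can get 35 next round, worth 0.54 × 35 = 18.9 now. The defendant offers 18.9 and keeps 100 − 18.9 = 81.1.
So by rejecting in round 1, the defendant gets 81.1 next round, worth 0.65 × 81.1 = 52.715 now.
Offer 62 ≥ 52.715, so the defendant accepts.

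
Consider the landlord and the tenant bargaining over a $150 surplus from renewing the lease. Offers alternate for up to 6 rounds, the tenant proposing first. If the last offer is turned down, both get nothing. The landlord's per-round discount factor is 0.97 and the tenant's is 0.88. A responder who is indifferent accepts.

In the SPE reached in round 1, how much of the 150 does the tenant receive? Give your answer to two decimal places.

Round 6 (the landlord proposes): the tenant will accept anything ≥ 0, so the landlord offers 0 and keeps 150.
Round 5 (the tenant proposes): the landlord can get 150 next round, worth 0.97 × 150 = 145.5 now, so the tenant offers 145.5, keeping 4.5.
Round 4 (the landlord proposes): the tenant can get 4.5 next round, worth 0.88 × 4.5 = 3.96 now. The landlord offers 3.96 and keeps 150 − 3.96 = 146.04.
Round 3 (the tenant proposes): the landlord can get 146.04 next round, worth 0.97 × 146.04 = 141.6588 now, so the tenant offers 141.6588, keeping 8.3412.
Round 2 (the landlord proposes): the tenant can get 8.3412 next round, worth 0.88 × 8.3412 = 7.340256 now. The landlord offers 7.340256 and keeps 150 − 7.340256 = 142.659744.
Round 1 (the tenant proposes): the landlord can get 142.659744 next round, worth 0.97 × 142.659744 = 138.37995168 now, so the tenant offers 138.37995168, keeping 11.62004832.

11.62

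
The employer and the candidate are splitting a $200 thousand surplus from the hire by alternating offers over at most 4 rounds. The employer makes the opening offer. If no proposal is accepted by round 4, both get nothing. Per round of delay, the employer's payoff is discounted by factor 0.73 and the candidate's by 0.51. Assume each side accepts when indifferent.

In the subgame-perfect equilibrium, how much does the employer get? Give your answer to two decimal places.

Work backward from the last round.
Round 4 (the candidate proposes): the employer will accept anything ≥ 0, so the candidate offers 0 and keeps 200.
Round 3 (the employer proposes): the candidate can get 200 next round, worth 0.51 × 200 = 102 now, so the employer offers 102, keeping 98.
Round 2 (the candidate proposes): the employer can get 98 next round, worth 0.73 × 98 = 71.54 now, so the candidate offers 71.54, keeping 128.46.
Round 1 (the employer proposes): the candidate can get 128.46 next round, worth 0.51 × 128.46 = 65.5146 now. The employer offers 65.5146 and keeps 200 − 65.5146 = 134.4854.

134.49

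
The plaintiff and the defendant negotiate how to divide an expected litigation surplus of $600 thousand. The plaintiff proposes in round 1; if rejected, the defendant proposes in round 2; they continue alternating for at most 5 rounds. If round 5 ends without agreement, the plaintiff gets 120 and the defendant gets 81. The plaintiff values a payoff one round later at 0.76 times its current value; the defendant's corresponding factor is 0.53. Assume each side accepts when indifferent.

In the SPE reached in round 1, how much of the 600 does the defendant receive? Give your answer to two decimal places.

120.20

Round 5 (the plaintiff proposes): the defendant gets 81 if talks fail, so the plaintiff offers 81 and keeps 519.
Round 4 (the defendant proposes): the plaintiff can get 519 next round, worth 0.76 × 519 = 394.44 now, so the defendant offers 394.44, keeping 205.56.
Round 3 (the plaintiff proposes): the defendant can get 205.56 next round, worth 0.53 × 205.56 = 108.9468 now, so the plaintiff offers 108.9468, keeping 491.0532.
Round 2 (the defendant proposes): the plaintiff can get 491.0532 next round, worth 0.76 × 491.0532 = 373.200432 now. The defendant offers 373.200432 and keeps 600 − 373.200432 = 226.799568.
Round 1 (the plaintiff proposes): the defendant can get 226.799568 next round, worth 0.53 × 226.799568 = 120.20377104 now; the plaintiff offers that and keeps 479.79622896.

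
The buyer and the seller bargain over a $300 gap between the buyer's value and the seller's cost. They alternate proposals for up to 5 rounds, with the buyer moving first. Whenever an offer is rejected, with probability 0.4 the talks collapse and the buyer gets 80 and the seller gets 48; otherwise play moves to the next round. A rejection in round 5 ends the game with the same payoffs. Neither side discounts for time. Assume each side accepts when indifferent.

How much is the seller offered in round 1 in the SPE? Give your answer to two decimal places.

Round 5 (the buyer proposes): the seller gets 48 if talks fail, so the buyer offers 48 and keeps 252.
Round 4 (the seller proposes): rejecting gives the buyer an expected 0.6 × 252 + 0.4 × 80 = 183.2; the seller offers that and keeps 116.8.
Round 3 (the buyer proposes): rejecting gives the seller an expected 0.6 × 116.8 + 0.4 × 48 = 89.28. The buyer offers 89.28 and keeps 300 − 89.28 = 210.72.
Round 2 (the seller proposes): rejecting gives the buyer an expected 0.6 × 210.72 + 0.4 × 80 = 158.432; the seller offers that and keeps 141.568.
Round 1 (the buyer proposes): rejecting gives the seller an expected 0.6 × 141.568 + 0.4 × 48 = 104.1408; the buyer offers that and keeps 195.8592.

104.14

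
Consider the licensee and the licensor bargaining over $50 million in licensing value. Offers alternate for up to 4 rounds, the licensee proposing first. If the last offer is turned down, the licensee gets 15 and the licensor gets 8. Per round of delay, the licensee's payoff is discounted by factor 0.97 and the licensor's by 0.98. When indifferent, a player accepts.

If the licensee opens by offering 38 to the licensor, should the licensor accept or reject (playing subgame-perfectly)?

Work out the licensor's continuation value if the offer is rejected.
Round 4 (the licensor proposes): the licensee gets 15 if talks fail, so the licensor offers 15 and keeps 35.
Round 3 (the licensee proposes): the licensor can get 35 next round, worth 0.98 × 35 = 34.3 now; the licensee offers that and keeps 15.7.
Round 2 (the licensor proposes): the licensee can get 15.7 next round, worth 0.97 × 15.7 = 15.229 now; the licensor offers that and keeps 34.771.
So by rejecting in round 1, the licensor gets 34.771 next round, worth 0.98 × 34.771 = 34.07558 now.
Offer 38 ≥ 34.07558, so the licensor accepts.

Accept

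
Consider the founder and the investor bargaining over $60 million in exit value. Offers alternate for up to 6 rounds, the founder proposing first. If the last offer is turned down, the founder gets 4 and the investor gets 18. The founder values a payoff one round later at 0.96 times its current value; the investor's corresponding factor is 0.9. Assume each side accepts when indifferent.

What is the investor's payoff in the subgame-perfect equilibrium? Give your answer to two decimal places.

41.65

Round 6 (the investor proposes): the founder gets 4 if talks fail, so the investor offers 4 and keeps 56.
Round 5 (the founder proposes): the investor can get 56 next round, worth 0.9 × 56 = 50.4 now; the founder offers that and keeps 9.6.
Round 4 (the investor proposes): the founder can get 9.6 next round, worth 0.96 × 9.6 = 9.216 now, so the investor offers 9.216, keeping 50.784.
Round 3 (the founder proposes): the investor can get 50.784 next round, worth 0.9 × 50.784 = 45.7056 now, so the founder offers 45.7056, keeping 14.2944.
Round 2 (the investor proposes): the founder can get 14.2944 next round, worth 0.96 × 14.2944 = 13.722624 now, so the investor offers 13.722624, keeping 46.277376.
Round 1 (the founder proposes): the investor can get 46.277376 next round, worth 0.9 × 46.277376 = 41.6496384 now; the founder offers that and keeps 18.3503616.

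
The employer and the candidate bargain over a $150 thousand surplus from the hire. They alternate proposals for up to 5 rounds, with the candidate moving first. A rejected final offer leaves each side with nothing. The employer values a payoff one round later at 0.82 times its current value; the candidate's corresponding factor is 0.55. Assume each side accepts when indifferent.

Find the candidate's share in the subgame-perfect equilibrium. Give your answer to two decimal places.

69.69

Round 5 (the candidate proposes): rejection yields 0 for the employer; the candidate offers 0 and keeps 150.
Round 4 (the employer proposes): the candidate can get 150 next round, worth 0.55 × 150 = 82.5 now; the employer offers that and keeps 67.5.
Round 3 (the candidate proposes): the employer can get 67.5 next round, worth 0.82 × 67.5 = 55.35 now; the candidate offers that and keeps 94.65.
Round 2 (the employer proposes): the candidate can get 94.65 next round, worth 0.55 × 94.65 = 52.0575 now, so the employer offers 52.0575, keeping 97.9425.
Round 1 (the candidate proposes): the employer can get 97.9425 next round, worth 0.82 × 97.9425 = 80.31285 now. The candidate offers 80.31285 and keeps 150 − 80.31285 = 69.68715.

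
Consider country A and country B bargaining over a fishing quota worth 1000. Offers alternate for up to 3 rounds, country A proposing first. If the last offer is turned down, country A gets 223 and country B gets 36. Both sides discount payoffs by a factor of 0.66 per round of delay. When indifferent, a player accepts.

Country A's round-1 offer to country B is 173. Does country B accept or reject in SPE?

Reject

Round 3 (country A proposes): country B gets 36 if talks fail, so country A offers 36 and keeps 964.
Round 2 (country B proposes): country A can get 964 next round, worth 0.66 × 964 = 636.24 now; country B offers that and keeps 363.76.
So by rejecting in round 1, country B gets 363.76 next round, worth 0.66 × 363.76 = 240.0816 now.
Offer 173 < 240.0816, so country B rejects.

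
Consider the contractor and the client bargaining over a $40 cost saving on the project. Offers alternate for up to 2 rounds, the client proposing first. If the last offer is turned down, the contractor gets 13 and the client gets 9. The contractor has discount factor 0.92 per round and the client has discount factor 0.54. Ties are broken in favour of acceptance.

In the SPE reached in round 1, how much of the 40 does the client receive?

Solve by backward induction from round 2.
Round 2 (the contractor proposes): the client gets 9 if talks fail, so the contractor offers 9 and keeps 31.
Round 1 (the client proposes): the contractor can get 31 next round, worth 0.92 × 31 = 28.52 now; the client offers that and keeps 11.48.

11.48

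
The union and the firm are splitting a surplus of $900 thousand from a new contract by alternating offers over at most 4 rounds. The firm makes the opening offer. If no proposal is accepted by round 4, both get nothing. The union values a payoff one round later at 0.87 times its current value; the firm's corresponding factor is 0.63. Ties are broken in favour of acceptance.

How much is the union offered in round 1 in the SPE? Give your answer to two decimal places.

Round 4 (the union proposes): rejection yields 0 for the firm; the union offers 0 and keeps 900.
Round 3 (the firm proposes): the union can get 900 next round, worth 0.87 × 900 = 783 now; the firm offers that and keeps 117.
Round 2 (the union proposes): the firm can get 117 next round, worth 0.63 × 117 = 73.71 now, so the union offers 73.71, keeping 826.29.
Round 1 (the firm proposes): the union can get 826.29 next round, worth 0.87 × 826.29 = 718.8723 now. The firm offers 718.8723 and keeps 900 − 718.8723 = 181.1277.

718.87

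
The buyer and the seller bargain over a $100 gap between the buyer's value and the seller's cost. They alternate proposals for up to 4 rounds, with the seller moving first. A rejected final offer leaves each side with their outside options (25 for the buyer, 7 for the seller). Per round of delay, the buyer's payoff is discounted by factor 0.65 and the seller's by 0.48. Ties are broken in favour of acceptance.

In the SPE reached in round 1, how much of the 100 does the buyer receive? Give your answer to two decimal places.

Round 4 (the buyer proposes): the seller gets 7 if talks fail, so the buyer offers 7 and keeps 93.
Round 3 (the seller proposes): the buyer can get 93 next round, worth 0.65 × 93 = 60.45 now; the seller offers that and keeps 39.55.
Round 2 (the buyer proposes): the seller can get 39.55 next round, worth 0.48 × 39.55 = 18.984 now. The buyer offers 18.984 and keeps 100 − 18.984 = 81.016.
Round 1 (the seller proposes): the buyer can get 81.016 next round, worth 0.65 × 81.016 = 52.6604 now. The seller offers 52.6604 and keeps 100 − 52.6604 = 47.3396.

52.66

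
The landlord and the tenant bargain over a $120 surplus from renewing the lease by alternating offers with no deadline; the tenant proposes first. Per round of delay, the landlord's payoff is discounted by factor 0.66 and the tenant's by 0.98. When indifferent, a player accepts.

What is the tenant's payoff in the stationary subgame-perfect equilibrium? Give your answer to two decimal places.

When the tenant proposes, the landlord accepts any offer worth at least 0.66 times what the landlord would get by proposing next round; and vice versa.
This gives x = 120 − 0.66y and y = 120 − 0.98x, where x and y are each side's share when it proposes.
Hence (1 − 0.66·0.98)x = 120(1 − 0.66), i.e. 0.3532·x = 40.8.
x ≈ 115.5153; the landlord's share is 120 − x ≈ 4.4847.

115.52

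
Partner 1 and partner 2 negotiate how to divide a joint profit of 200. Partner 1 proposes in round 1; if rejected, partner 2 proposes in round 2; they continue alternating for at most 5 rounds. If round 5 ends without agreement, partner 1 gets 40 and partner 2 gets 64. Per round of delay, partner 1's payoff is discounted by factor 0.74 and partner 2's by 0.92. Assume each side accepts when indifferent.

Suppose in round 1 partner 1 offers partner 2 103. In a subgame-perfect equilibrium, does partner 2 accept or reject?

Work out partner 2's continuation value if the offer is rejected.
Round 5 (partner 1 proposes): partner 2 gets 64 if talks fail, so partner 1 offers 64 and keeps 136.
Round 4 (partner 2 proposes): partner 1 can get 136 next round, worth 0.74 × 136 = 100.64 now; partner 2 offers that and keeps 99.36.
Round 3 (partner 1 proposes): partner 2 can get 99.36 next round, worth 0.92 × 99.36 = 91.4112 now. Partner 1 offers 91.4112 and keeps 200 − 91.4112 = 108.5888.
Round 2 (partner 2 proposes): partner 1 can get 108.5888 next round, worth 0.74 × 108.5888 = 80.355712 now, so partner 2 offers 80.355712, keeping 119.644288.
So by rejecting in round 1, partner 2 gets 119.644288 next round, worth 0.92 × 119.644288 = 110.07274496 now.
Offer 103 < 110.07274496, so partner 2 rejects.

Reject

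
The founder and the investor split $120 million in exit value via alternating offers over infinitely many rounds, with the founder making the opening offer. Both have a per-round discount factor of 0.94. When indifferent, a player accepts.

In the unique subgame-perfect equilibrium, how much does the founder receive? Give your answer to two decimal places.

61.86

In a stationary SPE each proposer offers the other exactly their discounted continuation value.
If the founder keeps x when proposing and the investor keeps y when proposing, then x = 120 − 0.94y and y = 120 − 0.94x.
Solving: x = 120(1 − 0.94) / (1 − 0.94·0.94) = 7.2 / 0.1164 ≈ 61.8557.
The investor gets 120 − 61.8557 ≈ 58.1443.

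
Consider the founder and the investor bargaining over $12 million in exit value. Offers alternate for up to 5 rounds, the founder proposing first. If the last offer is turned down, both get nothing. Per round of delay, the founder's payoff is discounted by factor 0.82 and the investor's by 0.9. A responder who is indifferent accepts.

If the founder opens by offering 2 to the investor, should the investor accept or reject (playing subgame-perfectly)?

Reject

Work out the investor's continuation value if the offer is rejected.
Round 5 (the founder proposes): rejection yields 0 for the investor; the founder offers 0 and keeps 12.
Round 4 (the investor proposes): the founder can get 12 next round, worth 0.82 × 12 = 9.84 now, so the investor offers 9.84, keeping 2.16.
Round 3 (the founder proposes): the investor can get 2.16 next round, worth 0.9 × 2.16 = 1.944 now. The founder offers 1.944 and keeps 12 − 1.944 = 10.056.
Round 2 (the investor proposes): the founder can get 10.056 next round, worth 0.82 × 10.056 = 8.24592 now, so the investor offers 8.24592, keeping 3.75408.
So by rejecting in round 1, the investor gets 3.75408 next round, worth 0.9 × 3.75408 = 3.378672 now.
Offer 2 < 3.378672, so the investor rejects.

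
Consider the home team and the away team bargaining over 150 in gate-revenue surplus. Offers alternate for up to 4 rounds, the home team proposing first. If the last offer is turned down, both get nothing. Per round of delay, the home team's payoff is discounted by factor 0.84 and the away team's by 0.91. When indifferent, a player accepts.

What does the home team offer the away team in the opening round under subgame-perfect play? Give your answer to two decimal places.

126.18

By backward induction:
Round 4 (the away team proposes): the home team will accept anything ≥ 0, so the away team offers 0 and keeps 150.
Round 3 (the home team proposes): the away team can get 150 next round, worth 0.91 × 150 = 136.5 now; the home team offers that and keeps 13.5.
Round 2 (the away team proposes): the home team can get 13.5 next round, worth 0.84 × 13.5 = 11.34 now; the away team offers that and keeps 138.66.
Round 1 (the home team proposes): the away team can get 138.66 next round, worth 0.91 × 138.66 = 126.1806 now; the home team offers that and keeps 23.8194.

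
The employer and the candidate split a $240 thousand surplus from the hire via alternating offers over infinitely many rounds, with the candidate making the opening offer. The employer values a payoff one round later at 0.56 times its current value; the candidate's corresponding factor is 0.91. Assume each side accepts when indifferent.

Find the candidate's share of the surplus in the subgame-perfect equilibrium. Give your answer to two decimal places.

Let x be the candidate's share when the candidate proposes and y be the employer's share when the employer proposes.
The employer accepts iff offered ≥ 0.56·y, so x = 240 − 0.56y. Symmetrically y = 240 − 0.91x.
Substituting: x = 240 − 0.56(240 − 0.91x), giving x(1 − 0.91·0.56) = 240(1 − 0.56).
So x = 240 × 0.44 / 0.4904 ≈ 215.3344, and the employer receives 240 − x ≈ 24.6656.

215.33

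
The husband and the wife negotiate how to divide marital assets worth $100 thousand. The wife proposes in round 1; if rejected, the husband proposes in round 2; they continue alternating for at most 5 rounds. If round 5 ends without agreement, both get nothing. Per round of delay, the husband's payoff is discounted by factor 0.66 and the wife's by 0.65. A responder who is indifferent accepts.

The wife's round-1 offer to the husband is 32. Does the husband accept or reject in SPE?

Reject

Work out the husband's continuation value if the offer is rejected.
Round 5 (the wife proposes): rejection yields 0 for the husband; the wife offers 0 and keeps 100.
Round 4 (the husband proposes): the wife can get 100 next round, worth 0.65 × 100 = 65 now. The husband offers 65 and keeps 100 − 65 = 35.
Round 3 (the wife proposes): the husband can get 35 next round, worth 0.66 × 35 = 23.1 now. The wife offers 23.1 and keeps 100 − 23.1 = 76.9.
Round 2 (the husband proposes): the wife can get 76.9 next round, worth 0.65 × 76.9 = 49.985 now. The husband offers 49.985 and keeps 100 − 49.985 = 50.015.
So by rejecting in round 1, the husband gets 50.015 next round, worth 0.66 × 50.015 = 33.0099 now.
Offer 32 < 33.0099, so the husband rejects.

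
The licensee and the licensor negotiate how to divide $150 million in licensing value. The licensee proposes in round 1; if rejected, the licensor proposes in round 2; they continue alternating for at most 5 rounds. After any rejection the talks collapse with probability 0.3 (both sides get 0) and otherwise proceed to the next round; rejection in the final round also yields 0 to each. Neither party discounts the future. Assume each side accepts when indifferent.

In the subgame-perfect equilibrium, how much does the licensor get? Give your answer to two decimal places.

Round 5 (the licensee proposes): the licensor will accept anything ≥ 0, so the licensee offers 0 and keeps 150.
Round 4 (the licensor proposes): rejecting gives the licensee an expected 0.7 × 150 = 105; the licensor offers that and keeps 45.
Round 3 (the licensee proposes): rejecting gives the licensor an expected 0.7 × 45 = 31.5; the licensee offers that and keeps 118.5.
Round 2 (the licensor proposes): rejecting gives the licensee an expected 0.7 × 118.5 = 82.95. The licensor offers 82.95 and keeps 150 − 82.95 = 67.05.
Round 1 (the licensee proposes): rejecting gives the licensor an expected 0.7 × 67.05 = 46.935. The licensee offers 46.935 and keeps 150 − 46.935 = 103.065.

46.94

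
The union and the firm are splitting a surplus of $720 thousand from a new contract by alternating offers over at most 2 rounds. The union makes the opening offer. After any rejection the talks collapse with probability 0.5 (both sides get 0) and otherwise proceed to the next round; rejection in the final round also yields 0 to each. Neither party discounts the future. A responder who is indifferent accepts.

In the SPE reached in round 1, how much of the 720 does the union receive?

360

Round 2 (the firm proposes): the union will accept anything ≥ 0, so the firm offers 0 and keeps 720.
Round 1 (the union proposes): rejecting gives the firm an expected 0.5 × 720 = 360. The union offers 360 and keeps 720 − 360 = 360.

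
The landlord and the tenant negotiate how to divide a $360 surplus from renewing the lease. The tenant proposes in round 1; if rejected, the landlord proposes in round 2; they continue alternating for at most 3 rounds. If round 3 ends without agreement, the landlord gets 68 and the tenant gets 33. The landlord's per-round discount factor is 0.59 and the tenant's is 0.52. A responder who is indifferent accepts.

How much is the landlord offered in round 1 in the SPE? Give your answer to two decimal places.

Round 3 (the tenant proposes): the landlord gets 68 if talks fail, so the tenant offers 68 and keeps 292.
Round 2 (the landlord proposes): the tenant can get 292 next round, worth 0.52 × 292 = 151.84 now; the landlord offers that and keeps 208.16.
Round 1 (the tenant proposes): the landlord can get 208.16 next round, worth 0.59 × 208.16 = 122.8144 now; the tenant offers that and keeps 237.1856.

122.81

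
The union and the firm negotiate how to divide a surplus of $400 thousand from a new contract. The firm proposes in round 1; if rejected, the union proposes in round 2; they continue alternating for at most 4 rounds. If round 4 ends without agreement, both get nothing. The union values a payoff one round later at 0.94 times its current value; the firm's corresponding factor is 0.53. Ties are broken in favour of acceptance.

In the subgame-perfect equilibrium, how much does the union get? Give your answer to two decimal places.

Round 4 (the union proposes): rejection yields 0 for the firm; the union offers 0 and keeps 400.
Round 3 (the firm proposes): the union can get 400 next round, worth 0.94 × 400 = 376 now. The firm offers 376 and keeps 400 − 376 = 24.
Round 2 (the union proposes): the firm can get 24 next round, worth 0.53 × 24 = 12.72 now. The union offers 12.72 and keeps 400 − 12.72 = 387.28.
Round 1 (the firm proposes): the union can get 387.28 next round, worth 0.94 × 387.28 = 364.0432 now, so the firm offers 364.0432, keeping 35.9568.

364.04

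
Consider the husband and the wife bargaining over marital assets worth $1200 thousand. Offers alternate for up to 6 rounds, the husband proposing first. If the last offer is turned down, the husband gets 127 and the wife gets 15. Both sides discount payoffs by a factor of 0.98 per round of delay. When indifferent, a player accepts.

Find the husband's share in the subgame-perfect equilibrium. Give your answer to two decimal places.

183.98

Work backward from the last round.
Round 6 (the wife proposes): the husband gets 127 if talks fail, so the wife offers 127 and keeps 1073.
Round 5 (the husband proposes): the wife can get 1073 next round, worth 0.98 × 1073 = 1051.54 now. The husband offers 1051.54 and keeps 1200 − 1051.54 = 148.46.
Round 4 (the wife proposes): the husband can get 148.46 next round, worth 0.98 × 148.46 = 145.4908 now, so the wife offers 145.4908, keeping 1054.5092.
Round 3 (the husband proposes): the wife can get 1054.5092 next round, worth 0.98 × 1054.5092 = 1033.419016 now, so the husband offers 1033.419016, keeping 166.580984.
Round 2 (the wife proposes): the husband can get 166.580984 next round, worth 0.98 × 166.580984 = 163.24936432 now; the wife offers that and keeps 1036.75063568.
Round 1 (the husband proposes): the wife can get 1036.75063568 next round, worth 0.98 × 1036.75063568 = 1016.0156229664 now. The husband offers 1016.0156229664 and keeps 1200 − 1016.0156229664 = 183.9843770336.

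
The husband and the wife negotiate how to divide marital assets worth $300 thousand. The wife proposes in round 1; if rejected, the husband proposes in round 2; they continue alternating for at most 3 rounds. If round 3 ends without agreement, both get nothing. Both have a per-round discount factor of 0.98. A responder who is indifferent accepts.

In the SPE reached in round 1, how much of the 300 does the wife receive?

294.12

Round 3 (the wife proposes): rejection yields 0 for the husband; the wife offers 0 and keeps 300.
Round 2 (the husband proposes): the wife can get 300 next round, worth 0.98 × 300 = 294 now; the husband offers that and keeps 6.
Round 1 (the wife proposes): the husband can get 6 next round, worth 0.98 × 6 = 5.88 now, so the wife offers 5.88, keeping 294.12.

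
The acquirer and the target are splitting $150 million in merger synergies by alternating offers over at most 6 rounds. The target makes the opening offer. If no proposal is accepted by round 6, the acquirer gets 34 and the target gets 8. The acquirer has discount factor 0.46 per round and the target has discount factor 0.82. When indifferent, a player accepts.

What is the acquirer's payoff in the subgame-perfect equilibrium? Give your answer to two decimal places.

By backward induction:
Round 6 (the acquirer proposes): the target gets 8 if talks fail, so the acquirer offers 8 and keeps 142.
Round 5 (the target proposes): the acquirer can get 142 next round, worth 0.46 × 142 = 65.32 now; the target offers that and keeps 84.68.
Round 4 (the acquirer proposes): the target can get 84.68 next round, worth 0.82 × 84.68 = 69.4376 now; the acquirer offers that and keeps 80.5624.
Round 3 (the target proposes): the acquirer can get 80.5624 next round, worth 0.46 × 80.5624 = 37.058704 now, so the target offers 37.058704, keeping 112.941296.
Round 2 (the acquirer proposes): the target can get 112.941296 next round, worth 0.82 × 112.941296 = 92.61186272 now. The acquirer offers 92.61186272 and keeps 150 − 92.61186272 = 57.38813728.
Round 1 (the target proposes): the acquirer can get 57.38813728 next round, worth 0.46 × 57.38813728 = 26.3985431488 now, so the target offers 26.3985431488, keeping 123.6014568512.

26.40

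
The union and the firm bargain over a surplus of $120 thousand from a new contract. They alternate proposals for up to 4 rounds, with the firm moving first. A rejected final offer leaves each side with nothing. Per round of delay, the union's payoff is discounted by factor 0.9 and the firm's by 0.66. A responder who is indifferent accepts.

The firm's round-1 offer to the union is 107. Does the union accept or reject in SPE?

Round 4 (the union proposes): rejection yields 0 for the firm; the union offers 0 and keeps 120.
Round 3 (the firm proposes): the union can get 120 next round, worth 0.9 × 120 = 108 now; the firm offers that and keeps 12.
Round 2 (the union proposes): the firm can get 12 next round, worth 0.66 × 12 = 7.92 now, so the union offers 7.92, keeping 112.08.
So by rejecting in round 1, the union gets 112.08 next round, worth 0.9 × 112.08 = 100.872 now.
Offer 107 ≥ 100.872, so the union accepts.

Accept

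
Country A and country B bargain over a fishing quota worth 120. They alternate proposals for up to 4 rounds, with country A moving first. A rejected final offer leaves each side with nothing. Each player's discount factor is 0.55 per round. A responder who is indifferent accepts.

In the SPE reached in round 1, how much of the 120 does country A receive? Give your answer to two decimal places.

Round 4 (country B proposes): rejection yields 0 for country A; country B offers 0 and keeps 120.
Round 3 (country A proposes): country B can get 120 next round, worth 0.55 × 120 = 66 now, so country A offers 66, keeping 54.
Round 2 (country B proposes): country A can get 54 next round, worth 0.55 × 54 = 29.7 now; country B offers that and keeps 90.3.
Round 1 (country A proposes): country B can get 90.3 next round, worth 0.55 × 90.3 = 49.665 now, so country A offers 49.665, keeping 70.335.

70.34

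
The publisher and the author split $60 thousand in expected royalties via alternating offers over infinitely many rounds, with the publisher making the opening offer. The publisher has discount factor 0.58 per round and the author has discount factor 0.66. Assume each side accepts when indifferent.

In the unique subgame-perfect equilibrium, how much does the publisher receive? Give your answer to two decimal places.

When the publisher proposes, the author accepts any offer worth at least 0.66 times what the author would get by proposing next round; and vice versa.
This gives x = 60 − 0.66y and y = 60 − 0.58x, where x and y are each side's share when it proposes.
Hence (1 − 0.66·0.58)x = 60(1 − 0.66), i.e. 0.6172·x = 20.4.
x ≈ 33.0525; the author's share is 60 − x ≈ 26.9475.

33.05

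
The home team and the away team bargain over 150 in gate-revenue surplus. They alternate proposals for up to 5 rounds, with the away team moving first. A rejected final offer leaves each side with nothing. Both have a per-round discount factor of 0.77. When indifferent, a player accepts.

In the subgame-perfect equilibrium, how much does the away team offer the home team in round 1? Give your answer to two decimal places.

Round 5 (the away team proposes): the home team will accept anything ≥ 0, so the away team offers 0 and keeps 150.
Round 4 (the home team proposes): the away team can get 150 next round, worth 0.77 × 150 = 115.5 now. The home team offers 115.5 and keeps 150 − 115.5 = 34.5.
Round 3 (the away team proposes): the home team can get 34.5 next round, worth 0.77 × 34.5 = 26.565 now; the away team offers that and keeps 123.435.
Round 2 (the home team proposes): the away team can get 123.435 next round, worth 0.77 × 123.435 = 95.04495 now. The home team offers 95.04495 and keeps 150 − 95.04495 = 54.95505.
Round 1 (the away team proposes): the home team can get 54.95505 next round, worth 0.77 × 54.95505 = 42.3153885 now; the away team offers that and keeps 107.6846115.

42.32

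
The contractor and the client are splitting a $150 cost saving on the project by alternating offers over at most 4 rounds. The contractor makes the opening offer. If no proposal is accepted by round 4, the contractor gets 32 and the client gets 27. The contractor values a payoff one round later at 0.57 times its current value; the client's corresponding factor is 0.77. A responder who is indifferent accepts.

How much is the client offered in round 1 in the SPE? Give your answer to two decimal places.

Round 4 (the client proposes): the contractor gets 32 if talks fail, so the client offers 32 and keeps 118.
Round 3 (the contractor proposes): the client can get 118 next round, worth 0.77 × 118 = 90.86 now; the contractor offers that and keeps 59.14.
Round 2 (the client proposes): the contractor can get 59.14 next round, worth 0.57 × 59.14 = 33.7098 now. The client offers 33.7098 and keeps 150 − 33.7098 = 116.2902.
Round 1 (the contractor proposes): the client can get 116.2902 next round, worth 0.77 × 116.2902 = 89.543454 now, so the contractor offers 89.543454, keeping 60.456546.

89.54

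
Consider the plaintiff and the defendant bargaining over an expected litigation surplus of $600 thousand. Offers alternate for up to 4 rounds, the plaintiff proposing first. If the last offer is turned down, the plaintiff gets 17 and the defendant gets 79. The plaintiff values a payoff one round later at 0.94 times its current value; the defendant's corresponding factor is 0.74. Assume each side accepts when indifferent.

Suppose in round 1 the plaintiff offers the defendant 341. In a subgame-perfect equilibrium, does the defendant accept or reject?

Round 4 (the defendant proposes): the plaintiff gets 17 if talks fail, so the defendant offers 17 and keeps 583.
Round 3 (the plaintiff proposes): the defendant can get 583 next round, worth 0.74 × 583 = 431.42 now; the plaintiff offers that and keeps 168.58.
Round 2 (the defendant proposes): the plaintiff can get 168.58 next round, worth 0.94 × 168.58 = 158.4652 now, so the defendant offers 158.4652, keeping 441.5348.
So by rejecting in round 1, the defendant gets 441.5348 next round, worth 0.74 × 441.5348 = 326.735752 now.
Offer 341 ≥ 326.735752, so the defendant accepts.

Accept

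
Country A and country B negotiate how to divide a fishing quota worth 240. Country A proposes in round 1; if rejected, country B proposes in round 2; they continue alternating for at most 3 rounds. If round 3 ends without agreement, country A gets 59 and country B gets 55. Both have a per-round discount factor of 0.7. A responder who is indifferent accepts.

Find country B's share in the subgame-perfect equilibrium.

77.35

Round 3 (country A proposes): country B gets 55 if talks fail, so country A offers 55 and keeps 185.
Round 2 (country B proposes): country A can get 185 next round, worth 0.7 × 185 = 129.5 now; country B offers that and keeps 110.5.
Round 1 (country A proposes): country B can get 110.5 next round, worth 0.7 × 110.5 = 77.35 now, so country A offers 77.35, keeping 162.65.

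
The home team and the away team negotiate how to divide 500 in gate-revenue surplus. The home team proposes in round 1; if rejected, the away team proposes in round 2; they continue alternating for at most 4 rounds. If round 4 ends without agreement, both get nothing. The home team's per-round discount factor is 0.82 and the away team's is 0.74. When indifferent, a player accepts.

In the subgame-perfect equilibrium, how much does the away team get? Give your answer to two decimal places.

291.12

Round 4 (the away team proposes): the home team will accept anything ≥ 0, so the away team offers 0 and keeps 500.
Round 3 (the home team proposes): the away team can get 500 next round, worth 0.74 × 500 = 370 now, so the home team offers 370, keeping 130.
Round 2 (the away team proposes): the home team can get 130 next round, worth 0.82 × 130 = 106.6 now; the away team offers that and keeps 393.4.
Round 1 (the home team proposes): the away team can get 393.4 next round, worth 0.74 × 393.4 = 291.116 now, so the home team offers 291.116, keeping 208.884.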